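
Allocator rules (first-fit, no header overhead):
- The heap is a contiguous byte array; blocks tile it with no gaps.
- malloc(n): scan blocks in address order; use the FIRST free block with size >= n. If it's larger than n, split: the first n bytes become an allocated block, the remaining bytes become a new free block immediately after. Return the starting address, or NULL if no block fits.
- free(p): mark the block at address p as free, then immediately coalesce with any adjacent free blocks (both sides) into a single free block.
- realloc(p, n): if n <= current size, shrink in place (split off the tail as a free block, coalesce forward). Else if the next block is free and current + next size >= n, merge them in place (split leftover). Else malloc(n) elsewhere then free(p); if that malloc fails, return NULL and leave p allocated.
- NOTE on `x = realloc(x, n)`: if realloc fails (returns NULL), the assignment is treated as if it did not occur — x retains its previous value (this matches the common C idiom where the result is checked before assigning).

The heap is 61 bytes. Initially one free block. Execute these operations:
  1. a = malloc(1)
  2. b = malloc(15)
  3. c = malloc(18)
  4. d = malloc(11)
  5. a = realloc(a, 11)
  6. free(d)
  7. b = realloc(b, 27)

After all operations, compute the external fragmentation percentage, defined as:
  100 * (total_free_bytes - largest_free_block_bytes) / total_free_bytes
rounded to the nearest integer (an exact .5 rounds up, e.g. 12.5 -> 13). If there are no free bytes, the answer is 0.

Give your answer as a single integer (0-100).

Op 1: a = malloc(1) -> a = 0; heap: [0-0 ALLOC][1-60 FREE]
Op 2: b = malloc(15) -> b = 1; heap: [0-0 ALLOC][1-15 ALLOC][16-60 FREE]
Op 3: c = malloc(18) -> c = 16; heap: [0-0 ALLOC][1-15 ALLOC][16-33 ALLOC][34-60 FREE]
Op 4: d = malloc(11) -> d = 34; heap: [0-0 ALLOC][1-15 ALLOC][16-33 ALLOC][34-44 ALLOC][45-60 FREE]
Op 5: a = realloc(a, 11) -> a = 45; heap: [0-0 FREE][1-15 ALLOC][16-33 ALLOC][34-44 ALLOC][45-55 ALLOC][56-60 FREE]
Op 6: free(d) -> (freed d); heap: [0-0 FREE][1-15 ALLOC][16-33 ALLOC][34-44 FREE][45-55 ALLOC][56-60 FREE]
Op 7: b = realloc(b, 27) -> NULL (b unchanged); heap: [0-0 FREE][1-15 ALLOC][16-33 ALLOC][34-44 FREE][45-55 ALLOC][56-60 FREE]
Free blocks: [1 11 5] total_free=17 largest=11 -> 100*(17-11)/17 = 600/17 ≈ 35.294 -> rounds to 35

Answer: 35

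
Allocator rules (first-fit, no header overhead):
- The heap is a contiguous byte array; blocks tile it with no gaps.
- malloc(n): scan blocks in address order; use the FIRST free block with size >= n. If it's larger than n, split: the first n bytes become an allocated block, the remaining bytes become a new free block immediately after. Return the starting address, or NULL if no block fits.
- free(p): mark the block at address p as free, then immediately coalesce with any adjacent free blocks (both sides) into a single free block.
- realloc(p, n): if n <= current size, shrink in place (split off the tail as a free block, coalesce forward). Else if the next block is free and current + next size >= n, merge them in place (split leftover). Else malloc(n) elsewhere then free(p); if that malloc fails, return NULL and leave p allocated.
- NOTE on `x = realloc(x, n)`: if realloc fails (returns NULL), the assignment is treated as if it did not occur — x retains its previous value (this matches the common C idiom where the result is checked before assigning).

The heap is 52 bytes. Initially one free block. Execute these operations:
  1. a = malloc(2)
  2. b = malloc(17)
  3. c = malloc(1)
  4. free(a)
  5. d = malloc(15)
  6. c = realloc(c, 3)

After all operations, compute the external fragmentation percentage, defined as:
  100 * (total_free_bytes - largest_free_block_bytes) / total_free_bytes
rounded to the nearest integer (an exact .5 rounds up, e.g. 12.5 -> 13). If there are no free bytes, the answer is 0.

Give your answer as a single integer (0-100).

Answer: 18

Derivation:
Op 1: a = malloc(2) -> a = 0; heap: [0-1 ALLOC][2-51 FREE]
Op 2: b = malloc(17) -> b = 2; heap: [0-1 ALLOC][2-18 ALLOC][19-51 FREE]
Op 3: c = malloc(1) -> c = 19; heap: [0-1 ALLOC][2-18 ALLOC][19-19 ALLOC][20-51 FREE]
Op 4: free(a) -> (freed a); heap: [0-1 FREE][2-18 ALLOC][19-19 ALLOC][20-51 FREE]
Op 5: d = malloc(15) -> d = 20; heap: [0-1 FREE][2-18 ALLOC][19-19 ALLOC][20-34 ALLOC][35-51 FREE]
Op 6: c = realloc(c, 3) -> c = 35; heap: [0-1 FREE][2-18 ALLOC][19-19 FREE][20-34 ALLOC][35-37 ALLOC][38-51 FREE]
Free blocks: [2 1 14] total_free=17 largest=14 -> 100*(17-14)/17 = 300/17 ≈ 17.647 -> rounds to 18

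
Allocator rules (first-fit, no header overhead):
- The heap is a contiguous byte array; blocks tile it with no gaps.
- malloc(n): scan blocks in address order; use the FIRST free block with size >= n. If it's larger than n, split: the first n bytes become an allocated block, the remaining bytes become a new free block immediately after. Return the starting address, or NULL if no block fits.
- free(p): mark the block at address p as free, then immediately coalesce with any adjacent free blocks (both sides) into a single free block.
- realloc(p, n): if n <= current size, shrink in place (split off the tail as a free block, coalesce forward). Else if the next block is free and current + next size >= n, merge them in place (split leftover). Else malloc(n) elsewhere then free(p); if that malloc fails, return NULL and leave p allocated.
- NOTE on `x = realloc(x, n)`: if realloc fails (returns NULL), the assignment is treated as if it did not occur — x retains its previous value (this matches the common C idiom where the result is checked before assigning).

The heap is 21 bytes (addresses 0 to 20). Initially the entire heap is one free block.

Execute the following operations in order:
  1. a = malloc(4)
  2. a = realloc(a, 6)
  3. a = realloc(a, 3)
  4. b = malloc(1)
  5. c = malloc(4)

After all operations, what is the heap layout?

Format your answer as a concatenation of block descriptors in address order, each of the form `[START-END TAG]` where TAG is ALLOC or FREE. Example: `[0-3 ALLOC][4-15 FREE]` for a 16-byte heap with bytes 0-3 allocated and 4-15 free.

Answer: [0-2 ALLOC][3-3 ALLOC][4-7 ALLOC][8-20 FREE]

Derivation:
Op 1: a = malloc(4) -> a = 0; heap: [0-3 ALLOC][4-20 FREE]
Op 2: a = realloc(a, 6) -> a = 0; heap: [0-5 ALLOC][6-20 FREE]
Op 3: a = realloc(a, 3) -> a = 0; heap: [0-2 ALLOC][3-20 FREE]
Op 4: b = malloc(1) -> b = 3; heap: [0-2 ALLOC][3-3 ALLOC][4-20 FREE]
Op 5: c = malloc(4) -> c = 4; heap: [0-2 ALLOC][3-3 ALLOC][4-7 ALLOC][8-20 FREE]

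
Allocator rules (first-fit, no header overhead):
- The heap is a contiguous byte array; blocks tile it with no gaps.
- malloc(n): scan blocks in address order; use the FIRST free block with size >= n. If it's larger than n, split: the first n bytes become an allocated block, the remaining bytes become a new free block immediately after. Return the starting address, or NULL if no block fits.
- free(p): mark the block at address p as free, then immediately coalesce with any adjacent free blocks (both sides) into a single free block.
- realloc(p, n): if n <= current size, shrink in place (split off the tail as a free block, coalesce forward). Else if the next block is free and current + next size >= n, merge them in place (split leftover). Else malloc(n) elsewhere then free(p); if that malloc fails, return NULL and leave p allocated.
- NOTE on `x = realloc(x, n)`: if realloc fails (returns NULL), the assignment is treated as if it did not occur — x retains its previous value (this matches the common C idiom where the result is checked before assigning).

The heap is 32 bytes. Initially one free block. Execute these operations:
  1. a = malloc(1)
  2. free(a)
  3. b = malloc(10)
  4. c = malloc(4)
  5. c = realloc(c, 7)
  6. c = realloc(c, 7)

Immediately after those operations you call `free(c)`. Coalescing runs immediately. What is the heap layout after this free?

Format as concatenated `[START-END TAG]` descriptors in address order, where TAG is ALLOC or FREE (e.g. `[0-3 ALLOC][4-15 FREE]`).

Op 1: a = malloc(1) -> a = 0; heap: [0-0 ALLOC][1-31 FREE]
Op 2: free(a) -> (freed a); heap: [0-31 FREE]
Op 3: b = malloc(10) -> b = 0; heap: [0-9 ALLOC][10-31 FREE]
Op 4: c = malloc(4) -> c = 10; heap: [0-9 ALLOC][10-13 ALLOC][14-31 FREE]
Op 5: c = realloc(c, 7) -> c = 10; heap: [0-9 ALLOC][10-16 ALLOC][17-31 FREE]
Op 6: c = realloc(c, 7) -> c = 10; heap: [0-9 ALLOC][10-16 ALLOC][17-31 FREE]
free(c): c = 10 -> block [10-16 ALLOC]; mark free, coalesce with adjacent free neighbors -> [0-9 ALLOC][10-31 FREE]

Answer: [0-9 ALLOC][10-31 FREE]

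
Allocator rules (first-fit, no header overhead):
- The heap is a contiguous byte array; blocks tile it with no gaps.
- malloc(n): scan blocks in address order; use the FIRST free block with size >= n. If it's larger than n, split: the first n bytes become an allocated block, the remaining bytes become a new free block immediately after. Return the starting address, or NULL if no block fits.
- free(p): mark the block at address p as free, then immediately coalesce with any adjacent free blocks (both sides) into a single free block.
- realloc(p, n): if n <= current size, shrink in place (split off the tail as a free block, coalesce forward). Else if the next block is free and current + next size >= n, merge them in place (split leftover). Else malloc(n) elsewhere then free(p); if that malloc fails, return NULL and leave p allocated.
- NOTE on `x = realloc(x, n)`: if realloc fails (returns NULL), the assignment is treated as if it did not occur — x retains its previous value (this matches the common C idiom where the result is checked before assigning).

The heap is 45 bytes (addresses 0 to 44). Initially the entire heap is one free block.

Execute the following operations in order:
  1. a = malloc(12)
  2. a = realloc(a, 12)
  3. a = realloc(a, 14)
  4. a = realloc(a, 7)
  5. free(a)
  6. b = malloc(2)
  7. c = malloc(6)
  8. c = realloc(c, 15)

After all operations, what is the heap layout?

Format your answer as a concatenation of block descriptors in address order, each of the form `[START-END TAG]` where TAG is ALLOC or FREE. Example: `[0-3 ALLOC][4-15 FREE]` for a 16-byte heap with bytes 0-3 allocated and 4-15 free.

Answer: [0-1 ALLOC][2-16 ALLOC][17-44 FREE]

Derivation:
Op 1: a = malloc(12) -> a = 0; heap: [0-11 ALLOC][12-44 FREE]
Op 2: a = realloc(a, 12) -> a = 0; heap: [0-11 ALLOC][12-44 FREE]
Op 3: a = realloc(a, 14) -> a = 0; heap: [0-13 ALLOC][14-44 FREE]
Op 4: a = realloc(a, 7) -> a = 0; heap: [0-6 ALLOC][7-44 FREE]
Op 5: free(a) -> (freed a); heap: [0-44 FREE]
Op 6: b = malloc(2) -> b = 0; heap: [0-1 ALLOC][2-44 FREE]
Op 7: c = malloc(6) -> c = 2; heap: [0-1 ALLOC][2-7 ALLOC][8-44 FREE]
Op 8: c = realloc(c, 15) -> c = 2; heap: [0-1 ALLOC][2-16 ALLOC][17-44 FREE]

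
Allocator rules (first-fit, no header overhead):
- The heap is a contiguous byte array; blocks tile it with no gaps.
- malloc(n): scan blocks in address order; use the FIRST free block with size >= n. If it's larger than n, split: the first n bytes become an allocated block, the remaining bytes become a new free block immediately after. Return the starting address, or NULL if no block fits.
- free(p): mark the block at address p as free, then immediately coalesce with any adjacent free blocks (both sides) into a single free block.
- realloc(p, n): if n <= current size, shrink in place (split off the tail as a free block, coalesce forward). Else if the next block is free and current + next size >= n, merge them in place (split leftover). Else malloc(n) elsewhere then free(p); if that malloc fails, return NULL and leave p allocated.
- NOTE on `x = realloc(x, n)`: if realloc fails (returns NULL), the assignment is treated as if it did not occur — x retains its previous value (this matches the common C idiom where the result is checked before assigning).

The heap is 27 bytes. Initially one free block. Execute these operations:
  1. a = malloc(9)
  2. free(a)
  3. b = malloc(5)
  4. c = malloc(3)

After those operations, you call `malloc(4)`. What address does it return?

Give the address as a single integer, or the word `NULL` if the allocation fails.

Answer: 8

Derivation:
Op 1: a = malloc(9) -> a = 0; heap: [0-8 ALLOC][9-26 FREE]
Op 2: free(a) -> (freed a); heap: [0-26 FREE]
Op 3: b = malloc(5) -> b = 0; heap: [0-4 ALLOC][5-26 FREE]
Op 4: c = malloc(3) -> c = 5; heap: [0-4 ALLOC][5-7 ALLOC][8-26 FREE]
malloc(4): first-fit scan over [0-4 ALLOC][5-7 ALLOC][8-26 FREE] -> 8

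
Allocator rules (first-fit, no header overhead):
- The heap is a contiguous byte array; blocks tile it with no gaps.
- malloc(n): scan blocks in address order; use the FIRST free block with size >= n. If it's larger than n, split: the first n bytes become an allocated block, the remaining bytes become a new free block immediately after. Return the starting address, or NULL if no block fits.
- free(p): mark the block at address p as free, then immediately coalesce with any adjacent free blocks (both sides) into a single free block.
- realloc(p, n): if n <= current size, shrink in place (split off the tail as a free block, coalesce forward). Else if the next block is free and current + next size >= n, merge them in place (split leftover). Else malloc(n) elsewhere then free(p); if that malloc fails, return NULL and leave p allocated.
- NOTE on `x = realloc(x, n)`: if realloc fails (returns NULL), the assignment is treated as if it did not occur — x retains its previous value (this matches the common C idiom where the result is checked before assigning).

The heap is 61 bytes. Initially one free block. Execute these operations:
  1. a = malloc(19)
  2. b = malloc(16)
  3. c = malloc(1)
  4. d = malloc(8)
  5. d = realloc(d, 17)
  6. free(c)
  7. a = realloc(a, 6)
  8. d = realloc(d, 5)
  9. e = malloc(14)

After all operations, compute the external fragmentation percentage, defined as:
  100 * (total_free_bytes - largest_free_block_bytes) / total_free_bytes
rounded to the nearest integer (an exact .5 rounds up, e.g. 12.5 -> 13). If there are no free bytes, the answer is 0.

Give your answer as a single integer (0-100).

Answer: 35

Derivation:
Op 1: a = malloc(19) -> a = 0; heap: [0-18 ALLOC][19-60 FREE]
Op 2: b = malloc(16) -> b = 19; heap: [0-18 ALLOC][19-34 ALLOC][35-60 FREE]
Op 3: c = malloc(1) -> c = 35; heap: [0-18 ALLOC][19-34 ALLOC][35-35 ALLOC][36-60 FREE]
Op 4: d = malloc(8) -> d = 36; heap: [0-18 ALLOC][19-34 ALLOC][35-35 ALLOC][36-43 ALLOC][44-60 FREE]
Op 5: d = realloc(d, 17) -> d = 36; heap: [0-18 ALLOC][19-34 ALLOC][35-35 ALLOC][36-52 ALLOC][53-60 FREE]
Op 6: free(c) -> (freed c); heap: [0-18 ALLOC][19-34 ALLOC][35-35 FREE][36-52 ALLOC][53-60 FREE]
Op 7: a = realloc(a, 6) -> a = 0; heap: [0-5 ALLOC][6-18 FREE][19-34 ALLOC][35-35 FREE][36-52 ALLOC][53-60 FREE]
Op 8: d = realloc(d, 5) -> d = 36; heap: [0-5 ALLOC][6-18 FREE][19-34 ALLOC][35-35 FREE][36-40 ALLOC][41-60 FREE]
Op 9: e = malloc(14) -> e = 41; heap: [0-5 ALLOC][6-18 FREE][19-34 ALLOC][35-35 FREE][36-40 ALLOC][41-54 ALLOC][55-60 FREE]
Free blocks: [13 1 6] total_free=20 largest=13 -> 100*(20-13)/20 = 700/20 = 35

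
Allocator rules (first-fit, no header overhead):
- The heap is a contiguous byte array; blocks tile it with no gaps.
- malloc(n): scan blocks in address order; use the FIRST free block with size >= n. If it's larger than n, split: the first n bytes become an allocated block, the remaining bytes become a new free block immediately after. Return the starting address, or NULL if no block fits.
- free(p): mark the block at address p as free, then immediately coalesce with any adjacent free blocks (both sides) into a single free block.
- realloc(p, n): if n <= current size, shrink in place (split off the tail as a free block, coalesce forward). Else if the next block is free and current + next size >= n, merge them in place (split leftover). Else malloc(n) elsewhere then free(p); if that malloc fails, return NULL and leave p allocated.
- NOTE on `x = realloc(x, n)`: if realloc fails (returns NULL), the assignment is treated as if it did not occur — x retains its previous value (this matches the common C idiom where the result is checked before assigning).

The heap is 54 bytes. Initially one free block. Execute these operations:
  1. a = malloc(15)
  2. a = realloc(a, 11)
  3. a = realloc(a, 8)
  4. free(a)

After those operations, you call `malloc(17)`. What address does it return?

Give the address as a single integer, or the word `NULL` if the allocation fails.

Op 1: a = malloc(15) -> a = 0; heap: [0-14 ALLOC][15-53 FREE]
Op 2: a = realloc(a, 11) -> a = 0; heap: [0-10 ALLOC][11-53 FREE]
Op 3: a = realloc(a, 8) -> a = 0; heap: [0-7 ALLOC][8-53 FREE]
Op 4: free(a) -> (freed a); heap: [0-53 FREE]
malloc(17): first-fit scan over [0-53 FREE] -> 0

Answer: 0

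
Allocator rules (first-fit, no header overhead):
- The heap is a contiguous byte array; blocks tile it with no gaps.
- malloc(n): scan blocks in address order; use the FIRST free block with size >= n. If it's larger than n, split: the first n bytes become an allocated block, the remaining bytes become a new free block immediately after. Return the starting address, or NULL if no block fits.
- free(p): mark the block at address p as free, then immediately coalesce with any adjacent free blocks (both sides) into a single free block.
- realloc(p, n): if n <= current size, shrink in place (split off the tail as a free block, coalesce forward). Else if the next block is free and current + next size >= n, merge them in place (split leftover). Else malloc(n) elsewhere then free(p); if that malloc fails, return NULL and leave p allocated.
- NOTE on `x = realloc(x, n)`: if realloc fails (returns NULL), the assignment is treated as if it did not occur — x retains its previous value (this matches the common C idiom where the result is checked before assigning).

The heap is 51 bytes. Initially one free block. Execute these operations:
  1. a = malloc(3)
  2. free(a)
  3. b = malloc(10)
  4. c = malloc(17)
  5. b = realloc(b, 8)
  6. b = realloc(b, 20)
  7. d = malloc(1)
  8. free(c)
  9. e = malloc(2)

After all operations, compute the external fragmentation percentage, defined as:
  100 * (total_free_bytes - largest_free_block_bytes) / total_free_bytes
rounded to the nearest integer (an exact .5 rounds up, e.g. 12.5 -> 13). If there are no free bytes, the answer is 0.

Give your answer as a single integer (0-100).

Answer: 14

Derivation:
Op 1: a = malloc(3) -> a = 0; heap: [0-2 ALLOC][3-50 FREE]
Op 2: free(a) -> (freed a); heap: [0-50 FREE]
Op 3: b = malloc(10) -> b = 0; heap: [0-9 ALLOC][10-50 FREE]
Op 4: c = malloc(17) -> c = 10; heap: [0-9 ALLOC][10-26 ALLOC][27-50 FREE]
Op 5: b = realloc(b, 8) -> b = 0; heap: [0-7 ALLOC][8-9 FREE][10-26 ALLOC][27-50 FREE]
Op 6: b = realloc(b, 20) -> b = 27; heap: [0-9 FREE][10-26 ALLOC][27-46 ALLOC][47-50 FREE]
Op 7: d = malloc(1) -> d = 0; heap: [0-0 ALLOC][1-9 FREE][10-26 ALLOC][27-46 ALLOC][47-50 FREE]
Op 8: free(c) -> (freed c); heap: [0-0 ALLOC][1-26 FREE][27-46 ALLOC][47-50 FREE]
Op 9: e = malloc(2) -> e = 1; heap: [0-0 ALLOC][1-2 ALLOC][3-26 FREE][27-46 ALLOC][47-50 FREE]
Free blocks: [24 4] total_free=28 largest=24 -> 100*(28-24)/28 = 400/28 ≈ 14.286 -> rounds to 14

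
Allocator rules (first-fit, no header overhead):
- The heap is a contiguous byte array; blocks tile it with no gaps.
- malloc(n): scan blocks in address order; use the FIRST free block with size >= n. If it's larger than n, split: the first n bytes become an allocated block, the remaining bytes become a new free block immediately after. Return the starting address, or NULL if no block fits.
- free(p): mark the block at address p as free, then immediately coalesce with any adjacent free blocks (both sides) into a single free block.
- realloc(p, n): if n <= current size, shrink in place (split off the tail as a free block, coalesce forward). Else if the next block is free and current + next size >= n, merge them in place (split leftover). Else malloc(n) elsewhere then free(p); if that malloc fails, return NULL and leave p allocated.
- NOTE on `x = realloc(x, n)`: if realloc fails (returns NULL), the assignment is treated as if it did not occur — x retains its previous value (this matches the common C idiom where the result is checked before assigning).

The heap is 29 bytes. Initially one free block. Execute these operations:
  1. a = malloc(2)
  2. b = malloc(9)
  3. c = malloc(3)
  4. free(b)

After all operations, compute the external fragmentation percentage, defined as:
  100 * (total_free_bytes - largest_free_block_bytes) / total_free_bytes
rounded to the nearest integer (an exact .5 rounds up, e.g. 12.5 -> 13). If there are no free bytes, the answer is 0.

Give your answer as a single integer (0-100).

Op 1: a = malloc(2) -> a = 0; heap: [0-1 ALLOC][2-28 FREE]
Op 2: b = malloc(9) -> b = 2; heap: [0-1 ALLOC][2-10 ALLOC][11-28 FREE]
Op 3: c = malloc(3) -> c = 11; heap: [0-1 ALLOC][2-10 ALLOC][11-13 ALLOC][14-28 FREE]
Op 4: free(b) -> (freed b); heap: [0-1 ALLOC][2-10 FREE][11-13 ALLOC][14-28 FREE]
Free blocks: [9 15] total_free=24 largest=15 -> 100*(24-15)/24 = 900/24 = 37.5 -> rounds to 38

Answer: 38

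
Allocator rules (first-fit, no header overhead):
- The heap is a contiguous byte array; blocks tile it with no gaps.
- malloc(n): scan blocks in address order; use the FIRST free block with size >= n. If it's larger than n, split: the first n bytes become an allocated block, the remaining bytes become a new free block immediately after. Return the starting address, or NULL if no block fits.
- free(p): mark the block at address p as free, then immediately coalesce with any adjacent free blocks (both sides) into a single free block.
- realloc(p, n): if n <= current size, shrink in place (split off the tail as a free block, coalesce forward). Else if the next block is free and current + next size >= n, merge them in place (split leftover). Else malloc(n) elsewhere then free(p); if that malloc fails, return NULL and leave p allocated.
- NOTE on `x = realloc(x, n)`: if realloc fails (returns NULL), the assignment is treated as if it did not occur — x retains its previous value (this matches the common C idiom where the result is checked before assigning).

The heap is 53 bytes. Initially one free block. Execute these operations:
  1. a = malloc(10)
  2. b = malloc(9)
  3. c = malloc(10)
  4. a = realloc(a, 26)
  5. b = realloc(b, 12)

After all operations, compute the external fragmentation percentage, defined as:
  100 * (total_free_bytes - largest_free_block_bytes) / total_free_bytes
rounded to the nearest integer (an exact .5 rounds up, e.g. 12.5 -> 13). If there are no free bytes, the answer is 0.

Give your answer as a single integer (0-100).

Answer: 43

Derivation:
Op 1: a = malloc(10) -> a = 0; heap: [0-9 ALLOC][10-52 FREE]
Op 2: b = malloc(9) -> b = 10; heap: [0-9 ALLOC][10-18 ALLOC][19-52 FREE]
Op 3: c = malloc(10) -> c = 19; heap: [0-9 ALLOC][10-18 ALLOC][19-28 ALLOC][29-52 FREE]
Op 4: a = realloc(a, 26) -> NULL (a unchanged); heap: [0-9 ALLOC][10-18 ALLOC][19-28 ALLOC][29-52 FREE]
Op 5: b = realloc(b, 12) -> b = 29; heap: [0-9 ALLOC][10-18 FREE][19-28 ALLOC][29-40 ALLOC][41-52 FREE]
Free blocks: [9 12] total_free=21 largest=12 -> 100*(21-12)/21 = 900/21 ≈ 42.857 -> rounds to 43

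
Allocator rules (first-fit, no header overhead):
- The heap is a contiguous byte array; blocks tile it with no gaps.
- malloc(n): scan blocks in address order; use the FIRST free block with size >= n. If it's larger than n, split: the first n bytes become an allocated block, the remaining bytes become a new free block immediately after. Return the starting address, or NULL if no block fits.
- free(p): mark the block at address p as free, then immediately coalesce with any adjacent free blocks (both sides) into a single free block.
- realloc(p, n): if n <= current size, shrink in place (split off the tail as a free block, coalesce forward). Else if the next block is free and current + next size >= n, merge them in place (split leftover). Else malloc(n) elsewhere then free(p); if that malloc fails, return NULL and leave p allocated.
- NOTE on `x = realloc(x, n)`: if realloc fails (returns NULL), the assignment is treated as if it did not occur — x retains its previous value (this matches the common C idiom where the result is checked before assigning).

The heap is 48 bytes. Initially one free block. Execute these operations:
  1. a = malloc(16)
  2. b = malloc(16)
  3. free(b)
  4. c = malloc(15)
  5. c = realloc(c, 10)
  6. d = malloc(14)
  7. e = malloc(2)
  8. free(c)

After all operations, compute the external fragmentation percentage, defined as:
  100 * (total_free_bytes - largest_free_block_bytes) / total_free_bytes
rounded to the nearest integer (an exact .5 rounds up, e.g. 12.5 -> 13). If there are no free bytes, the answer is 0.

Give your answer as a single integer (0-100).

Answer: 38

Derivation:
Op 1: a = malloc(16) -> a = 0; heap: [0-15 ALLOC][16-47 FREE]
Op 2: b = malloc(16) -> b = 16; heap: [0-15 ALLOC][16-31 ALLOC][32-47 FREE]
Op 3: free(b) -> (freed b); heap: [0-15 ALLOC][16-47 FREE]
Op 4: c = malloc(15) -> c = 16; heap: [0-15 ALLOC][16-30 ALLOC][31-47 FREE]
Op 5: c = realloc(c, 10) -> c = 16; heap: [0-15 ALLOC][16-25 ALLOC][26-47 FREE]
Op 6: d = malloc(14) -> d = 26; heap: [0-15 ALLOC][16-25 ALLOC][26-39 ALLOC][40-47 FREE]
Op 7: e = malloc(2) -> e = 40; heap: [0-15 ALLOC][16-25 ALLOC][26-39 ALLOC][40-41 ALLOC][42-47 FREE]
Op 8: free(c) -> (freed c); heap: [0-15 ALLOC][16-25 FREE][26-39 ALLOC][40-41 ALLOC][42-47 FREE]
Free blocks: [10 6] total_free=16 largest=10 -> 100*(16-10)/16 = 600/16 = 37.5 -> rounds to 38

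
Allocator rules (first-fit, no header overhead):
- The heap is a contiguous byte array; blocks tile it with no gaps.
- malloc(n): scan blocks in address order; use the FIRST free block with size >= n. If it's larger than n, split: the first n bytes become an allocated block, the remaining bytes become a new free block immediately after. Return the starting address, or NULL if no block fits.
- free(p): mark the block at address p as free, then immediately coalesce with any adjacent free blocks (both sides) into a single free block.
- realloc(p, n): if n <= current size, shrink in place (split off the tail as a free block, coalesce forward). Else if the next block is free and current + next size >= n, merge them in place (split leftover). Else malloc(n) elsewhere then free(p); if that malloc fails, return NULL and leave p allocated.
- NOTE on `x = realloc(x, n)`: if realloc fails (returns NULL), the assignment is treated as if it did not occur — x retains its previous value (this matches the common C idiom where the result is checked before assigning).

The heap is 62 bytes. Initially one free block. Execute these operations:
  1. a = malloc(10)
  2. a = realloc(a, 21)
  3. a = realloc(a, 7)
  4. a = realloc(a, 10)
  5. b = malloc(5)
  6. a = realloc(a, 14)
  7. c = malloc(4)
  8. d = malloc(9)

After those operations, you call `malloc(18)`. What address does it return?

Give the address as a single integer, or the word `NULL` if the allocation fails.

Answer: 38

Derivation:
Op 1: a = malloc(10) -> a = 0; heap: [0-9 ALLOC][10-61 FREE]
Op 2: a = realloc(a, 21) -> a = 0; heap: [0-20 ALLOC][21-61 FREE]
Op 3: a = realloc(a, 7) -> a = 0; heap: [0-6 ALLOC][7-61 FREE]
Op 4: a = realloc(a, 10) -> a = 0; heap: [0-9 ALLOC][10-61 FREE]
Op 5: b = malloc(5) -> b = 10; heap: [0-9 ALLOC][10-14 ALLOC][15-61 FREE]
Op 6: a = realloc(a, 14) -> a = 15; heap: [0-9 FREE][10-14 ALLOC][15-28 ALLOC][29-61 FREE]
Op 7: c = malloc(4) -> c = 0; heap: [0-3 ALLOC][4-9 FREE][10-14 ALLOC][15-28 ALLOC][29-61 FREE]
Op 8: d = malloc(9) -> d = 29; heap: [0-3 ALLOC][4-9 FREE][10-14 ALLOC][15-28 ALLOC][29-37 ALLOC][38-61 FREE]
malloc(18): first-fit scan over [0-3 ALLOC][4-9 FREE][10-14 ALLOC][15-28 ALLOC][29-37 ALLOC][38-61 FREE] -> 38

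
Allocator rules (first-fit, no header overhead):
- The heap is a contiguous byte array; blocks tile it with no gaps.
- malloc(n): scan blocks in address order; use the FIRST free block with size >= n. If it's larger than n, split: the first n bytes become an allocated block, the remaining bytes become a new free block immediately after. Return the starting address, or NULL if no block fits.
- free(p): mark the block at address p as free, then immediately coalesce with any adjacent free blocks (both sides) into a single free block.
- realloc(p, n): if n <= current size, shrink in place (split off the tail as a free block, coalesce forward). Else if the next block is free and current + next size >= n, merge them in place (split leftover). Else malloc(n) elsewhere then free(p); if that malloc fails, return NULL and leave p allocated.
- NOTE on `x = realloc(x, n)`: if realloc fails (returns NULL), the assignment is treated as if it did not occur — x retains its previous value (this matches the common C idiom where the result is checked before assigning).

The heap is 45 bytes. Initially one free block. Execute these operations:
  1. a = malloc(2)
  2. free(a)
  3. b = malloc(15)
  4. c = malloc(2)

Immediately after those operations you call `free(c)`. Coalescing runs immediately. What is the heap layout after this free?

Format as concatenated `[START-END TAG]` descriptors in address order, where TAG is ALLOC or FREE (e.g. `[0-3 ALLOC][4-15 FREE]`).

Answer: [0-14 ALLOC][15-44 FREE]

Derivation:
Op 1: a = malloc(2) -> a = 0; heap: [0-1 ALLOC][2-44 FREE]
Op 2: free(a) -> (freed a); heap: [0-44 FREE]
Op 3: b = malloc(15) -> b = 0; heap: [0-14 ALLOC][15-44 FREE]
Op 4: c = malloc(2) -> c = 15; heap: [0-14 ALLOC][15-16 ALLOC][17-44 FREE]
free(c): c = 15 -> block [15-16 ALLOC]; mark free, coalesce with adjacent free neighbors -> [0-14 ALLOC][15-44 FREE]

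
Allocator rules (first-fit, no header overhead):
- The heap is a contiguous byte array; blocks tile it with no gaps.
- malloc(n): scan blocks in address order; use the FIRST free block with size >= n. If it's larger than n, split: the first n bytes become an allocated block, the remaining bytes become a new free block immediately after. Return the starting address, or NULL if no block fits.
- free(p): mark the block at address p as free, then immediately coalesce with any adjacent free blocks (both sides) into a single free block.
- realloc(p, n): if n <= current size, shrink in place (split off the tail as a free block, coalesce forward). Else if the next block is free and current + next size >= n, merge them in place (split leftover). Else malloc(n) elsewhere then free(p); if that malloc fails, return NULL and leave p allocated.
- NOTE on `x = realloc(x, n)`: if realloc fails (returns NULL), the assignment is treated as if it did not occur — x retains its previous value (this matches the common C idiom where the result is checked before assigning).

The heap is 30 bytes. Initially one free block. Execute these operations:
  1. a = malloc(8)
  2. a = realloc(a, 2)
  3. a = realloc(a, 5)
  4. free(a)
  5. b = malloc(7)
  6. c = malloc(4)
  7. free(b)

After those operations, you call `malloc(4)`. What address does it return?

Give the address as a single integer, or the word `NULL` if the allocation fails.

Op 1: a = malloc(8) -> a = 0; heap: [0-7 ALLOC][8-29 FREE]
Op 2: a = realloc(a, 2) -> a = 0; heap: [0-1 ALLOC][2-29 FREE]
Op 3: a = realloc(a, 5) -> a = 0; heap: [0-4 ALLOC][5-29 FREE]
Op 4: free(a) -> (freed a); heap: [0-29 FREE]
Op 5: b = malloc(7) -> b = 0; heap: [0-6 ALLOC][7-29 FREE]
Op 6: c = malloc(4) -> c = 7; heap: [0-6 ALLOC][7-10 ALLOC][11-29 FREE]
Op 7: free(b) -> (freed b); heap: [0-6 FREE][7-10 ALLOC][11-29 FREE]
malloc(4): first-fit scan over [0-6 FREE][7-10 ALLOC][11-29 FREE] -> 0

Answer: 0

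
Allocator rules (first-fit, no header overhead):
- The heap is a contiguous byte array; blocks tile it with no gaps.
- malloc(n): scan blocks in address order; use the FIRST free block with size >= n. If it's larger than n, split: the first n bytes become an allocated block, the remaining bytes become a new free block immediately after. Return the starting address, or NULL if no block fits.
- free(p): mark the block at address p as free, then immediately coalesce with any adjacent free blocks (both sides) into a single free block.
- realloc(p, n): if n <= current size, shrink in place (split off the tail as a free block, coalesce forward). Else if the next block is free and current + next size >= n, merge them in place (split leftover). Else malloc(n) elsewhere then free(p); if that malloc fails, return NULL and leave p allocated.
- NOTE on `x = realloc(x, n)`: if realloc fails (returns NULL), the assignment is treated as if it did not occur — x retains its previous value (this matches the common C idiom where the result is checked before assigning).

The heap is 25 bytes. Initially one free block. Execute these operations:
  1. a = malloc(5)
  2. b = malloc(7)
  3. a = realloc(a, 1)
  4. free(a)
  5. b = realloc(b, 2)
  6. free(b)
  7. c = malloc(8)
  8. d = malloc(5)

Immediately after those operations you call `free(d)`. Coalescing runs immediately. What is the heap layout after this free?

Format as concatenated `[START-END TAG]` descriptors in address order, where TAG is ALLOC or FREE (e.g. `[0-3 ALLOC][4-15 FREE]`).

Answer: [0-7 ALLOC][8-24 FREE]

Derivation:
Op 1: a = malloc(5) -> a = 0; heap: [0-4 ALLOC][5-24 FREE]
Op 2: b = malloc(7) -> b = 5; heap: [0-4 ALLOC][5-11 ALLOC][12-24 FREE]
Op 3: a = realloc(a, 1) -> a = 0; heap: [0-0 ALLOC][1-4 FREE][5-11 ALLOC][12-24 FREE]
Op 4: free(a) -> (freed a); heap: [0-4 FREE][5-11 ALLOC][12-24 FREE]
Op 5: b = realloc(b, 2) -> b = 5; heap: [0-4 FREE][5-6 ALLOC][7-24 FREE]
Op 6: free(b) -> (freed b); heap: [0-24 FREE]
Op 7: c = malloc(8) -> c = 0; heap: [0-7 ALLOC][8-24 FREE]
Op 8: d = malloc(5) -> d = 8; heap: [0-7 ALLOC][8-12 ALLOC][13-24 FREE]
free(d): d = 8 -> block [8-12 ALLOC]; mark free, coalesce with adjacent free neighbors -> [0-7 ALLOC][8-24 FREE]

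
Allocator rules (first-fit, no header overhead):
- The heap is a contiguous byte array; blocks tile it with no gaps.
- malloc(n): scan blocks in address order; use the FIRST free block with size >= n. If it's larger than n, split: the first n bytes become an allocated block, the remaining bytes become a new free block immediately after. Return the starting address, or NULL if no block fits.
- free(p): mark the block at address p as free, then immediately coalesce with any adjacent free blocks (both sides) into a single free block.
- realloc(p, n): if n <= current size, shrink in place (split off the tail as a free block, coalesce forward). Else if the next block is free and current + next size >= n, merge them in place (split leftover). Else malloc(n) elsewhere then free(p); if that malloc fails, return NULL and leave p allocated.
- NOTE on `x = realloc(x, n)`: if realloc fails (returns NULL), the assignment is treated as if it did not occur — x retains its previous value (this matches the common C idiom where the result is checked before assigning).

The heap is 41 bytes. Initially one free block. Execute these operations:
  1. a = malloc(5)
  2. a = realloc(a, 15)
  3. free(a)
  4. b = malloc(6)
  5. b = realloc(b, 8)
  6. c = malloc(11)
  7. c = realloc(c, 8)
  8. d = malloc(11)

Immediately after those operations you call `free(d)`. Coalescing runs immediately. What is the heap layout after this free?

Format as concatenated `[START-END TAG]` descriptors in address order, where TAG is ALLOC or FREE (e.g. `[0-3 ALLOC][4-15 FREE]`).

Answer: [0-7 ALLOC][8-15 ALLOC][16-40 FREE]

Derivation:
Op 1: a = malloc(5) -> a = 0; heap: [0-4 ALLOC][5-40 FREE]
Op 2: a = realloc(a, 15) -> a = 0; heap: [0-14 ALLOC][15-40 FREE]
Op 3: free(a) -> (freed a); heap: [0-40 FREE]
Op 4: b = malloc(6) -> b = 0; heap: [0-5 ALLOC][6-40 FREE]
Op 5: b = realloc(b, 8) -> b = 0; heap: [0-7 ALLOC][8-40 FREE]
Op 6: c = malloc(11) -> c = 8; heap: [0-7 ALLOC][8-18 ALLOC][19-40 FREE]
Op 7: c = realloc(c, 8) -> c = 8; heap: [0-7 ALLOC][8-15 ALLOC][16-40 FREE]
Op 8: d = malloc(11) -> d = 16; heap: [0-7 ALLOC][8-15 ALLOC][16-26 ALLOC][27-40 FREE]
free(d): d = 16 -> block [16-26 ALLOC]; mark free, coalesce with adjacent free neighbors -> [0-7 ALLOC][8-15 ALLOC][16-40 FREE]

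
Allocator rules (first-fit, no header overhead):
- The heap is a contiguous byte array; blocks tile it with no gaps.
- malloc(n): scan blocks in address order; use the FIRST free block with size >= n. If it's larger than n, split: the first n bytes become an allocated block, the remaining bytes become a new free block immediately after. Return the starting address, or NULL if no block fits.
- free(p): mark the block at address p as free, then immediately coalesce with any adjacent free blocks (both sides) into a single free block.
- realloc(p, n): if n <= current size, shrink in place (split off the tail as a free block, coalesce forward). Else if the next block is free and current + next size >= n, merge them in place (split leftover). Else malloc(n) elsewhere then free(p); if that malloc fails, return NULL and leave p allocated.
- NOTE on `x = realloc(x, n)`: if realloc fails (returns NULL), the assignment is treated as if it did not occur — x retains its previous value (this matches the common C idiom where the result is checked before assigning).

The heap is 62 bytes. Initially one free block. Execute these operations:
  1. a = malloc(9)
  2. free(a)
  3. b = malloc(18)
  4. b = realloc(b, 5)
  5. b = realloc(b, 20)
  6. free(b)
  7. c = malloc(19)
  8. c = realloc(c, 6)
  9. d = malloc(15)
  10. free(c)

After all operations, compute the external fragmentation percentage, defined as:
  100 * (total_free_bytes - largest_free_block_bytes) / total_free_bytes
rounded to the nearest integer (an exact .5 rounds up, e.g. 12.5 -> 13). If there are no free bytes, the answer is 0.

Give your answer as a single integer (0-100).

Answer: 13

Derivation:
Op 1: a = malloc(9) -> a = 0; heap: [0-8 ALLOC][9-61 FREE]
Op 2: free(a) -> (freed a); heap: [0-61 FREE]
Op 3: b = malloc(18) -> b = 0; heap: [0-17 ALLOC][18-61 FREE]
Op 4: b = realloc(b, 5) -> b = 0; heap: [0-4 ALLOC][5-61 FREE]
Op 5: b = realloc(b, 20) -> b = 0; heap: [0-19 ALLOC][20-61 FREE]
Op 6: free(b) -> (freed b); heap: [0-61 FREE]
Op 7: c = malloc(19) -> c = 0; heap: [0-18 ALLOC][19-61 FREE]
Op 8: c = realloc(c, 6) -> c = 0; heap: [0-5 ALLOC][6-61 FREE]
Op 9: d = malloc(15) -> d = 6; heap: [0-5 ALLOC][6-20 ALLOC][21-61 FREE]
Op 10: free(c) -> (freed c); heap: [0-5 FREE][6-20 ALLOC][21-61 FREE]
Free blocks: [6 41] total_free=47 largest=41 -> 100*(47-41)/47 = 600/47 ≈ 12.766 -> rounds to 13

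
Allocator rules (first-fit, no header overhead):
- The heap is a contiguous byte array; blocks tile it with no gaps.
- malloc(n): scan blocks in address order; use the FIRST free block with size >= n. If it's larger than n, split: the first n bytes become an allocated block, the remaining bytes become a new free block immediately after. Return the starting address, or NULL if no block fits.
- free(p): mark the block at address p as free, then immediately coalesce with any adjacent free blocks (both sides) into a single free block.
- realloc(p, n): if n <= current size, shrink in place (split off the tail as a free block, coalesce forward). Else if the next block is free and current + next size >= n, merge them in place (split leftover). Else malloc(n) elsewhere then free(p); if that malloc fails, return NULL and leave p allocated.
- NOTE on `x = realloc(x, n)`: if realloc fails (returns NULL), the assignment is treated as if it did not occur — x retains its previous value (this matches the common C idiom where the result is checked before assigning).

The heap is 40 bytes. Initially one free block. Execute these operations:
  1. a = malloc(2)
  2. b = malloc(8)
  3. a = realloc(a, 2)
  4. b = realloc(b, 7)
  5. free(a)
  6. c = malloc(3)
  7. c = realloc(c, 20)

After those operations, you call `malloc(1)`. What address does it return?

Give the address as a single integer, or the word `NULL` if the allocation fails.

Op 1: a = malloc(2) -> a = 0; heap: [0-1 ALLOC][2-39 FREE]
Op 2: b = malloc(8) -> b = 2; heap: [0-1 ALLOC][2-9 ALLOC][10-39 FREE]
Op 3: a = realloc(a, 2) -> a = 0; heap: [0-1 ALLOC][2-9 ALLOC][10-39 FREE]
Op 4: b = realloc(b, 7) -> b = 2; heap: [0-1 ALLOC][2-8 ALLOC][9-39 FREE]
Op 5: free(a) -> (freed a); heap: [0-1 FREE][2-8 ALLOC][9-39 FREE]
Op 6: c = malloc(3) -> c = 9; heap: [0-1 FREE][2-8 ALLOC][9-11 ALLOC][12-39 FREE]
Op 7: c = realloc(c, 20) -> c = 9; heap: [0-1 FREE][2-8 ALLOC][9-28 ALLOC][29-39 FREE]
malloc(1): first-fit scan over [0-1 FREE][2-8 ALLOC][9-28 ALLOC][29-39 FREE] -> 0

Answer: 0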